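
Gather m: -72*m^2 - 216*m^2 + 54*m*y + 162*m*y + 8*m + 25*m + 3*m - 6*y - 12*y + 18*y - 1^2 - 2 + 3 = -288*m^2 + m*(216*y + 36)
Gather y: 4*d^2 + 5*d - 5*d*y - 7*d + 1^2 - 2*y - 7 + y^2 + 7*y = 4*d^2 - 2*d + y^2 + y*(5 - 5*d) - 6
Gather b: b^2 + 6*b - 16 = b^2 + 6*b - 16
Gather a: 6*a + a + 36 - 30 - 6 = 7*a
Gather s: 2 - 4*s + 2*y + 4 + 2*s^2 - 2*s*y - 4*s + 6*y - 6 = 2*s^2 + s*(-2*y - 8) + 8*y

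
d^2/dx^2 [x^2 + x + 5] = 2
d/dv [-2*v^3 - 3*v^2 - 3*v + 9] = -6*v^2 - 6*v - 3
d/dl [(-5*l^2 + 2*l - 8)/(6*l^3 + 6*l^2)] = (5*l^3 - 4*l^2 + 22*l + 16)/(6*l^3*(l^2 + 2*l + 1))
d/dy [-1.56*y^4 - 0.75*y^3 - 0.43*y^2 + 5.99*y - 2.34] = -6.24*y^3 - 2.25*y^2 - 0.86*y + 5.99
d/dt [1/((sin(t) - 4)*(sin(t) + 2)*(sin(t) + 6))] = (-3*sin(t)^2 - 8*sin(t) + 20)*cos(t)/((sin(t) - 4)^2*(sin(t) + 2)^2*(sin(t) + 6)^2)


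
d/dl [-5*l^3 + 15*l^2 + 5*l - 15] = -15*l^2 + 30*l + 5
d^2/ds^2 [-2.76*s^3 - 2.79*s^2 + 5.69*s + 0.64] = -16.56*s - 5.58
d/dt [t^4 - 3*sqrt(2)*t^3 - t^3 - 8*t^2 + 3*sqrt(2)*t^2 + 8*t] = 4*t^3 - 9*sqrt(2)*t^2 - 3*t^2 - 16*t + 6*sqrt(2)*t + 8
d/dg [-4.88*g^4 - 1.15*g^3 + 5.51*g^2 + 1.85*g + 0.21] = -19.52*g^3 - 3.45*g^2 + 11.02*g + 1.85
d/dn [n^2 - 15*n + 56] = 2*n - 15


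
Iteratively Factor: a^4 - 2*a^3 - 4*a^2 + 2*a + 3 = (a - 1)*(a^3 - a^2 - 5*a - 3) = (a - 1)*(a + 1)*(a^2 - 2*a - 3) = (a - 1)*(a + 1)^2*(a - 3)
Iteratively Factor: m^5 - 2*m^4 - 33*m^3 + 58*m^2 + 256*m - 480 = (m - 2)*(m^4 - 33*m^2 - 8*m + 240) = (m - 2)*(m + 4)*(m^3 - 4*m^2 - 17*m + 60) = (m - 5)*(m - 2)*(m + 4)*(m^2 + m - 12) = (m - 5)*(m - 3)*(m - 2)*(m + 4)*(m + 4)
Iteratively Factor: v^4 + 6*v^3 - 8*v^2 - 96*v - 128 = (v - 4)*(v^3 + 10*v^2 + 32*v + 32) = (v - 4)*(v + 4)*(v^2 + 6*v + 8) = (v - 4)*(v + 2)*(v + 4)*(v + 4)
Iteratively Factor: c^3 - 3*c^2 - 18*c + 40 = (c - 2)*(c^2 - c - 20) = (c - 2)*(c + 4)*(c - 5)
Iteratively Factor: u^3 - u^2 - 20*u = (u + 4)*(u^2 - 5*u) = u*(u + 4)*(u - 5)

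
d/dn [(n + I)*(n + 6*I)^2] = (n + 6*I)*(3*n + 8*I)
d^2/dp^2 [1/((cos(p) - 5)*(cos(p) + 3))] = (-4*sin(p)^4 + 66*sin(p)^2 + 45*cos(p)/2 + 3*cos(3*p)/2 - 24)/((cos(p) - 5)^3*(cos(p) + 3)^3)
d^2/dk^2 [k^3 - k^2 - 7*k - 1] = 6*k - 2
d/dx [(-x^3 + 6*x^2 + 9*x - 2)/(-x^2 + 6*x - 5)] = (x^4 - 12*x^3 + 60*x^2 - 64*x - 33)/(x^4 - 12*x^3 + 46*x^2 - 60*x + 25)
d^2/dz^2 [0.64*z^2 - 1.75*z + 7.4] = 1.28000000000000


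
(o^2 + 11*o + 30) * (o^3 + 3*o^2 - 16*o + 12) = o^5 + 14*o^4 + 47*o^3 - 74*o^2 - 348*o + 360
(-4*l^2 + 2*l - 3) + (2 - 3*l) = -4*l^2 - l - 1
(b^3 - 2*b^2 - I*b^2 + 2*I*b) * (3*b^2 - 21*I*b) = 3*b^5 - 6*b^4 - 24*I*b^4 - 21*b^3 + 48*I*b^3 + 42*b^2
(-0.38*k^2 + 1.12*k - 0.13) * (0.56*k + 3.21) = -0.2128*k^3 - 0.5926*k^2 + 3.5224*k - 0.4173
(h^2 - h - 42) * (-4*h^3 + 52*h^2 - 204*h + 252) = -4*h^5 + 56*h^4 - 88*h^3 - 1728*h^2 + 8316*h - 10584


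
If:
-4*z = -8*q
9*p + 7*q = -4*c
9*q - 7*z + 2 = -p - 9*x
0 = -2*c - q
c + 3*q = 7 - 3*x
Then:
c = -207/235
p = -46/47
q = 414/235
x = 122/141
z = 828/235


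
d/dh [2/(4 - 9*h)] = 18/(9*h - 4)^2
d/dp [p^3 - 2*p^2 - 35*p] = 3*p^2 - 4*p - 35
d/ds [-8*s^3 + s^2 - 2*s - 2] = -24*s^2 + 2*s - 2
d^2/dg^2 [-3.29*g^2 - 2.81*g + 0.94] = -6.58000000000000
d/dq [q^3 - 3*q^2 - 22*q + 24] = 3*q^2 - 6*q - 22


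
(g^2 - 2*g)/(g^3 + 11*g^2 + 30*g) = (g - 2)/(g^2 + 11*g + 30)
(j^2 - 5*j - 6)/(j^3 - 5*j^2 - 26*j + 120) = (j + 1)/(j^2 + j - 20)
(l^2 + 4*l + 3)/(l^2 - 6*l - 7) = (l + 3)/(l - 7)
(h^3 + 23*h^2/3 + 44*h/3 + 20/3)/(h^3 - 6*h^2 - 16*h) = (3*h^2 + 17*h + 10)/(3*h*(h - 8))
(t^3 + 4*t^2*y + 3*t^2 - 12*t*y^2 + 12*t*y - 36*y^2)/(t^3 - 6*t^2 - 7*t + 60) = (t^2 + 4*t*y - 12*y^2)/(t^2 - 9*t + 20)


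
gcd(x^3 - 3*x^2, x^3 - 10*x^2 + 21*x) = x^2 - 3*x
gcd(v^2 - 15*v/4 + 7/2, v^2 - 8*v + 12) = v - 2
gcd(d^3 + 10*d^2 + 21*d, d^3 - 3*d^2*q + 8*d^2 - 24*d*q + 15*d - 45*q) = d + 3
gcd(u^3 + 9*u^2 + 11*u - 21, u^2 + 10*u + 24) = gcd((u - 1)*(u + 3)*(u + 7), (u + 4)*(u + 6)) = 1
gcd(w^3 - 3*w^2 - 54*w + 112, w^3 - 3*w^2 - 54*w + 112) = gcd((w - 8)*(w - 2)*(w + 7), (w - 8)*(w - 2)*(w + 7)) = w^3 - 3*w^2 - 54*w + 112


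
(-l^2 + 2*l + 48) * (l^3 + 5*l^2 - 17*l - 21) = -l^5 - 3*l^4 + 75*l^3 + 227*l^2 - 858*l - 1008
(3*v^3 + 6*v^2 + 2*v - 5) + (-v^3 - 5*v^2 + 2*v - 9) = 2*v^3 + v^2 + 4*v - 14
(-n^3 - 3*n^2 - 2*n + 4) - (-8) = -n^3 - 3*n^2 - 2*n + 12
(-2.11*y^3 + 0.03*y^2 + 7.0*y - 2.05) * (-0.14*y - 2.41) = 0.2954*y^4 + 5.0809*y^3 - 1.0523*y^2 - 16.583*y + 4.9405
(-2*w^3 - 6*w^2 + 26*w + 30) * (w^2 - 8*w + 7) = -2*w^5 + 10*w^4 + 60*w^3 - 220*w^2 - 58*w + 210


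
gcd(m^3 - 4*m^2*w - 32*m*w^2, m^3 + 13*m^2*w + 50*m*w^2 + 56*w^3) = m + 4*w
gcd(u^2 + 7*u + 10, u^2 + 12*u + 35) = u + 5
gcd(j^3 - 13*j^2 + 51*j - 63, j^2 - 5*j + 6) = j - 3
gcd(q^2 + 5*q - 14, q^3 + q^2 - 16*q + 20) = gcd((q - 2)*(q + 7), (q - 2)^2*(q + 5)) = q - 2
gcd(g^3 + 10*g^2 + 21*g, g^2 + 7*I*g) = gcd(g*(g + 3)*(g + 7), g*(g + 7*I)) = g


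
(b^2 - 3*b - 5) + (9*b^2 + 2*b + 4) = 10*b^2 - b - 1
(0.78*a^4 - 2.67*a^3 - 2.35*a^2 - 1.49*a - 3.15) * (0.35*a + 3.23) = 0.273*a^5 + 1.5849*a^4 - 9.4466*a^3 - 8.112*a^2 - 5.9152*a - 10.1745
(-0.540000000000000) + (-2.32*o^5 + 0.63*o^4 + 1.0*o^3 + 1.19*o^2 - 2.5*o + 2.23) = -2.32*o^5 + 0.63*o^4 + 1.0*o^3 + 1.19*o^2 - 2.5*o + 1.69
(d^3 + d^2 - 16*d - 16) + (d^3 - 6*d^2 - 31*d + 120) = 2*d^3 - 5*d^2 - 47*d + 104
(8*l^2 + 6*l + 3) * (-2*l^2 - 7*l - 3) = -16*l^4 - 68*l^3 - 72*l^2 - 39*l - 9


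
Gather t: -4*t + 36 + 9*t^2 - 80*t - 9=9*t^2 - 84*t + 27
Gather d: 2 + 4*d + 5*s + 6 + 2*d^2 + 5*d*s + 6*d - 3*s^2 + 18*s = 2*d^2 + d*(5*s + 10) - 3*s^2 + 23*s + 8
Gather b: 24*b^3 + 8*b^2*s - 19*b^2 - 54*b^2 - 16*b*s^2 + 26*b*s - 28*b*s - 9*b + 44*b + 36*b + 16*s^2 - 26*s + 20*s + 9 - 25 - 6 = 24*b^3 + b^2*(8*s - 73) + b*(-16*s^2 - 2*s + 71) + 16*s^2 - 6*s - 22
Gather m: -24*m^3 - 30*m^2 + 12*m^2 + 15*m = -24*m^3 - 18*m^2 + 15*m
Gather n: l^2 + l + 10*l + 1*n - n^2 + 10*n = l^2 + 11*l - n^2 + 11*n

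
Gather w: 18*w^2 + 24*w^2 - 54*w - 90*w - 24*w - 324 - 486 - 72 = 42*w^2 - 168*w - 882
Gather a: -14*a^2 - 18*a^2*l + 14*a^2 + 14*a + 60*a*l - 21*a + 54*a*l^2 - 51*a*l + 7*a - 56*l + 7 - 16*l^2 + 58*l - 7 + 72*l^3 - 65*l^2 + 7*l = -18*a^2*l + a*(54*l^2 + 9*l) + 72*l^3 - 81*l^2 + 9*l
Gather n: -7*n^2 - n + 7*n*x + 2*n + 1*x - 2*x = -7*n^2 + n*(7*x + 1) - x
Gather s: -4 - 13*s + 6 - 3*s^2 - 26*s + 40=-3*s^2 - 39*s + 42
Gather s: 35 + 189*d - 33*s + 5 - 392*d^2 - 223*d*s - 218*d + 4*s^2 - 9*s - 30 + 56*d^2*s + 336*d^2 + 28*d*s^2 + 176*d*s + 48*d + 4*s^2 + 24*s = -56*d^2 + 19*d + s^2*(28*d + 8) + s*(56*d^2 - 47*d - 18) + 10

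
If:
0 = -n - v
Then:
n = -v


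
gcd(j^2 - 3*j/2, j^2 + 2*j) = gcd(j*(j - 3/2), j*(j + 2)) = j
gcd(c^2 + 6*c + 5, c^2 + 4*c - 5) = c + 5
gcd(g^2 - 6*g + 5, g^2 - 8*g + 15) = g - 5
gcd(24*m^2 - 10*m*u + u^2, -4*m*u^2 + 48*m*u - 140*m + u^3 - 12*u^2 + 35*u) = -4*m + u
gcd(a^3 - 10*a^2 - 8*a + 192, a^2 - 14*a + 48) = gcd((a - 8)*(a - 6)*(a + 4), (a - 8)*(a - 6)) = a^2 - 14*a + 48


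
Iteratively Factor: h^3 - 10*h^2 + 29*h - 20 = (h - 4)*(h^2 - 6*h + 5) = (h - 5)*(h - 4)*(h - 1)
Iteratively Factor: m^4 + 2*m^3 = (m)*(m^3 + 2*m^2) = m*(m + 2)*(m^2) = m^2*(m + 2)*(m)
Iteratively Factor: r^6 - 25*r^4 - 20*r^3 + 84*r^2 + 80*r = (r - 5)*(r^5 + 5*r^4 - 20*r^2 - 16*r) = (r - 5)*(r - 2)*(r^4 + 7*r^3 + 14*r^2 + 8*r) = (r - 5)*(r - 2)*(r + 4)*(r^3 + 3*r^2 + 2*r) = r*(r - 5)*(r - 2)*(r + 4)*(r^2 + 3*r + 2) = r*(r - 5)*(r - 2)*(r + 2)*(r + 4)*(r + 1)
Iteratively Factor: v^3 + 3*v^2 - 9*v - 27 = (v - 3)*(v^2 + 6*v + 9) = (v - 3)*(v + 3)*(v + 3)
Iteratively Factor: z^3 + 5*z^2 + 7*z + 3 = (z + 3)*(z^2 + 2*z + 1) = (z + 1)*(z + 3)*(z + 1)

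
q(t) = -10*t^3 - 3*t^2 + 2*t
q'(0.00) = 2.00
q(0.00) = 0.00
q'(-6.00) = -1042.00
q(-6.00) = 2040.00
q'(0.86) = -25.35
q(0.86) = -6.86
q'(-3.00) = -250.00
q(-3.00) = 237.00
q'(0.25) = -1.38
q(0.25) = 0.16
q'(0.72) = -17.87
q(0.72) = -3.85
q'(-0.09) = 2.30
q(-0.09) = -0.20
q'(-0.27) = 1.43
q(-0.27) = -0.56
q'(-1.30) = -40.90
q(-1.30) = 14.30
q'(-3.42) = -328.37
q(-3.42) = 358.09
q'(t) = -30*t^2 - 6*t + 2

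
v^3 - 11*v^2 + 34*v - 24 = (v - 6)*(v - 4)*(v - 1)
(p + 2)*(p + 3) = p^2 + 5*p + 6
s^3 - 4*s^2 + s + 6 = (s - 3)*(s - 2)*(s + 1)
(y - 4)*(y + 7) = y^2 + 3*y - 28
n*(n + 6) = n^2 + 6*n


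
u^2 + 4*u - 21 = (u - 3)*(u + 7)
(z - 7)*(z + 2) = z^2 - 5*z - 14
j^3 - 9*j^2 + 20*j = j*(j - 5)*(j - 4)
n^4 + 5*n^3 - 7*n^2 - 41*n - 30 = (n - 3)*(n + 1)*(n + 2)*(n + 5)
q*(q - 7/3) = q^2 - 7*q/3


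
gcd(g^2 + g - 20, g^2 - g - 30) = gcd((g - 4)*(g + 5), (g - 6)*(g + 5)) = g + 5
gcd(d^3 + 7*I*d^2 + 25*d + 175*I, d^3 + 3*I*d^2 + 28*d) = d + 7*I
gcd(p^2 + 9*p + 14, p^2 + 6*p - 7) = p + 7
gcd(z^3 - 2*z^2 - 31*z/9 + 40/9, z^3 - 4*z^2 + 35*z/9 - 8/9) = z^2 - 11*z/3 + 8/3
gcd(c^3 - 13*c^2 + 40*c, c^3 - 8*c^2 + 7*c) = c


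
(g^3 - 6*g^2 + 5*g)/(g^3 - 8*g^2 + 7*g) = (g - 5)/(g - 7)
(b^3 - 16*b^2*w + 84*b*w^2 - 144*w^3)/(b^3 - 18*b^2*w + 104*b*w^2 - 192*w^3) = (-b + 6*w)/(-b + 8*w)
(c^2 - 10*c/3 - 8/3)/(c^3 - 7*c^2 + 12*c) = (c + 2/3)/(c*(c - 3))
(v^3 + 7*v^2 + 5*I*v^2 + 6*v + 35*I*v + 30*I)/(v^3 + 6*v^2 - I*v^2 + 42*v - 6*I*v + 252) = (v^2 + v*(1 + 5*I) + 5*I)/(v^2 - I*v + 42)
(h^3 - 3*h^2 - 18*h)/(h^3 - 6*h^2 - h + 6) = h*(h + 3)/(h^2 - 1)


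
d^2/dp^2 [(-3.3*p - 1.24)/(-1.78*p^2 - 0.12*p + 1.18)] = ((3.3*p + 1.24)*(3.56*p + 0.12)*(7.12*p + 0.24) - (35.244*p + 5.2064)*(1.78*p^2 + 0.12*p - 1.18))/(1.78*p^2 + 0.12*p - 1.18)^3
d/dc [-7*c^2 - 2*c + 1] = -14*c - 2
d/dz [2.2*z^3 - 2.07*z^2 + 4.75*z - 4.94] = 6.6*z^2 - 4.14*z + 4.75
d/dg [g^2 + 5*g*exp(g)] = 5*g*exp(g) + 2*g + 5*exp(g)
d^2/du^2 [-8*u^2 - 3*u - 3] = -16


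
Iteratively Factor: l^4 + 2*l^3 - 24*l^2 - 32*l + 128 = (l - 4)*(l^3 + 6*l^2 - 32) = (l - 4)*(l + 4)*(l^2 + 2*l - 8) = (l - 4)*(l - 2)*(l + 4)*(l + 4)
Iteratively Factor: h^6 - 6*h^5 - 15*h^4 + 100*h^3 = (h)*(h^5 - 6*h^4 - 15*h^3 + 100*h^2) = h^2*(h^4 - 6*h^3 - 15*h^2 + 100*h) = h^2*(h + 4)*(h^3 - 10*h^2 + 25*h) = h^2*(h - 5)*(h + 4)*(h^2 - 5*h) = h^3*(h - 5)*(h + 4)*(h - 5)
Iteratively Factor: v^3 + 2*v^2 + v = (v + 1)*(v^2 + v) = v*(v + 1)*(v + 1)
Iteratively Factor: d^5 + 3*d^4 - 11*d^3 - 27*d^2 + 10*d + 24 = (d - 1)*(d^4 + 4*d^3 - 7*d^2 - 34*d - 24) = (d - 1)*(d + 1)*(d^3 + 3*d^2 - 10*d - 24) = (d - 3)*(d - 1)*(d + 1)*(d^2 + 6*d + 8) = (d - 3)*(d - 1)*(d + 1)*(d + 4)*(d + 2)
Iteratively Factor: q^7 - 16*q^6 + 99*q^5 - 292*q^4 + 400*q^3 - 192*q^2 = (q - 1)*(q^6 - 15*q^5 + 84*q^4 - 208*q^3 + 192*q^2) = (q - 4)*(q - 1)*(q^5 - 11*q^4 + 40*q^3 - 48*q^2) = q*(q - 4)*(q - 1)*(q^4 - 11*q^3 + 40*q^2 - 48*q) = q*(q - 4)*(q - 3)*(q - 1)*(q^3 - 8*q^2 + 16*q) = q*(q - 4)^2*(q - 3)*(q - 1)*(q^2 - 4*q) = q*(q - 4)^3*(q - 3)*(q - 1)*(q)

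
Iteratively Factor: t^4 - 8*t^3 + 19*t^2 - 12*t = (t - 3)*(t^3 - 5*t^2 + 4*t) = t*(t - 3)*(t^2 - 5*t + 4) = t*(t - 3)*(t - 1)*(t - 4)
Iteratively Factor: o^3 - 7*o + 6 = (o - 2)*(o^2 + 2*o - 3) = (o - 2)*(o + 3)*(o - 1)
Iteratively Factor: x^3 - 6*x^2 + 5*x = (x)*(x^2 - 6*x + 5) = x*(x - 1)*(x - 5)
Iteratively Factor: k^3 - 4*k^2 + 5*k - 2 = (k - 1)*(k^2 - 3*k + 2) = (k - 2)*(k - 1)*(k - 1)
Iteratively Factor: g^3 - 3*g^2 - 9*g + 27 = (g - 3)*(g^2 - 9) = (g - 3)*(g + 3)*(g - 3)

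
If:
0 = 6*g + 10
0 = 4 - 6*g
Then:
No Solution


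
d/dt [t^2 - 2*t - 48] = 2*t - 2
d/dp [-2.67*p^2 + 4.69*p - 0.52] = 4.69 - 5.34*p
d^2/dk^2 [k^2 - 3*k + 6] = 2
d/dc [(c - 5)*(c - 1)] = 2*c - 6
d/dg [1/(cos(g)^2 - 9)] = 2*sin(g)*cos(g)/(cos(g)^2 - 9)^2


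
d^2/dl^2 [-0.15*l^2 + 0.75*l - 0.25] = -0.300000000000000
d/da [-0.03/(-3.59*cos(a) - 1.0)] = 0.1077*sin(a)/(3.59*cos(a) + 1.0)^2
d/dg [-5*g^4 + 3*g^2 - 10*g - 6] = -20*g^3 + 6*g - 10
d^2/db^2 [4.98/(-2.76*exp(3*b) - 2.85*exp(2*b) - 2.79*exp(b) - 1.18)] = (-4.98*(8.28*exp(2*b) + 5.7*exp(b) + 2.79)*(16.56*exp(2*b) + 11.4*exp(b) + 5.58)*exp(b) + (123.7032*exp(2*b) + 56.772*exp(b) + 13.8942)*(2.76*exp(3*b) + 2.85*exp(2*b) + 2.79*exp(b) + 1.18))*exp(b)/(2.76*exp(3*b) + 2.85*exp(2*b) + 2.79*exp(b) + 1.18)^3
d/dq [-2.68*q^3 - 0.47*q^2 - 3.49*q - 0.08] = -8.04*q^2 - 0.94*q - 3.49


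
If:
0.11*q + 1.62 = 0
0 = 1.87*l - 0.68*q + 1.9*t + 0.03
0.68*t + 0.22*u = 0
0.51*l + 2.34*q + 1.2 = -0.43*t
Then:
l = 409.44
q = -14.73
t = -408.26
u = 1261.90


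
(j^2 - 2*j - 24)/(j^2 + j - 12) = (j - 6)/(j - 3)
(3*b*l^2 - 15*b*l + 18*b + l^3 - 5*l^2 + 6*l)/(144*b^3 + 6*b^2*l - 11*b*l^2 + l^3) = (l^2 - 5*l + 6)/(48*b^2 - 14*b*l + l^2)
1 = 1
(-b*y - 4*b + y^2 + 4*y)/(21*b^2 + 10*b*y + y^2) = (-b*y - 4*b + y^2 + 4*y)/(21*b^2 + 10*b*y + y^2)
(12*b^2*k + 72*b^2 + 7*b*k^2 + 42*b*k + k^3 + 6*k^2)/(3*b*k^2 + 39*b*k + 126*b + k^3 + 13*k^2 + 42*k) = (4*b + k)/(k + 7)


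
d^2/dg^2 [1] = 0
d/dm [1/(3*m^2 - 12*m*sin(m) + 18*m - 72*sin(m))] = 2*(2*m*cos(m) - m + 2*sin(m) + 12*cos(m) - 3)/(3*(m + 6)^2*(m - 4*sin(m))^2)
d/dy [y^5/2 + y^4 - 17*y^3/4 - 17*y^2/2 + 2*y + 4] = 5*y^4/2 + 4*y^3 - 51*y^2/4 - 17*y + 2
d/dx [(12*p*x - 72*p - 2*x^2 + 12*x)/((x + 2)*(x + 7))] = 2*(-6*p*x^2 + 72*p*x + 408*p - 15*x^2 - 28*x + 84)/(x^4 + 18*x^3 + 109*x^2 + 252*x + 196)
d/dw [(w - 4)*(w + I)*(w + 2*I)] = 3*w^2 + w*(-8 + 6*I) - 2 - 12*I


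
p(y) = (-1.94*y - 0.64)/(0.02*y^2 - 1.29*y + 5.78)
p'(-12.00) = -0.01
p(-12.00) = 0.94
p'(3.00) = -2.66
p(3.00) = -3.09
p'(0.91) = -0.56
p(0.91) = -0.52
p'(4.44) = -55.94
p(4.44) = -20.72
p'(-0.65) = -0.27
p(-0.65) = 0.09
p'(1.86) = -1.00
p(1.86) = -1.23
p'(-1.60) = -0.19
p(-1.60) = 0.31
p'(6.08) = -5.96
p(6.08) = 9.39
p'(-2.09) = -0.16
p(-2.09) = 0.40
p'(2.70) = -1.96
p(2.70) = -2.41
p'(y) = (1.29 - 0.04*y)*(-1.94*y - 0.64)/(0.02*y^2 - 1.29*y + 5.78)^2 - 1.94/(0.02*y^2 - 1.29*y + 5.78)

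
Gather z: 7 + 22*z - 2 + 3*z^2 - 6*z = 3*z^2 + 16*z + 5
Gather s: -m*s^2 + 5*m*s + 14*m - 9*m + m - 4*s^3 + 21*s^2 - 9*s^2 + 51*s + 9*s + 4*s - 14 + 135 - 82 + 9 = 6*m - 4*s^3 + s^2*(12 - m) + s*(5*m + 64) + 48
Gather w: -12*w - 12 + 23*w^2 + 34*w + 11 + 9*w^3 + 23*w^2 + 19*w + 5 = 9*w^3 + 46*w^2 + 41*w + 4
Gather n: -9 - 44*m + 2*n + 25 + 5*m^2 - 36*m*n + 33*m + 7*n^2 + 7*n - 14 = 5*m^2 - 11*m + 7*n^2 + n*(9 - 36*m) + 2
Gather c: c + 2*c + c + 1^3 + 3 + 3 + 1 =4*c + 8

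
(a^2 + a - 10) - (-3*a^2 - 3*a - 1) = 4*a^2 + 4*a - 9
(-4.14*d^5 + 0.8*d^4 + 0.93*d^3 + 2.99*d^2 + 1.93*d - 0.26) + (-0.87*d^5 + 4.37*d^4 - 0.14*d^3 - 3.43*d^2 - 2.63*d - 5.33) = -5.01*d^5 + 5.17*d^4 + 0.79*d^3 - 0.44*d^2 - 0.7*d - 5.59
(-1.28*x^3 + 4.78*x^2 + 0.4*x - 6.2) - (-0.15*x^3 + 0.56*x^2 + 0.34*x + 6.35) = -1.13*x^3 + 4.22*x^2 + 0.06*x - 12.55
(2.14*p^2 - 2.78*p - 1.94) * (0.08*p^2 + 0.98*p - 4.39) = 0.1712*p^4 + 1.8748*p^3 - 12.2742*p^2 + 10.303*p + 8.5166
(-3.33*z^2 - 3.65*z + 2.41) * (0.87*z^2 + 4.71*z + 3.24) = -2.8971*z^4 - 18.8598*z^3 - 25.884*z^2 - 0.4749*z + 7.8084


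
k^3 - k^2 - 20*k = k*(k - 5)*(k + 4)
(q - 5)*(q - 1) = q^2 - 6*q + 5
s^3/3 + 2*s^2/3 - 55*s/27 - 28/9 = (s/3 + 1)*(s - 7/3)*(s + 4/3)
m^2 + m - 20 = (m - 4)*(m + 5)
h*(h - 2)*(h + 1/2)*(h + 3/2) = h^4 - 13*h^2/4 - 3*h/2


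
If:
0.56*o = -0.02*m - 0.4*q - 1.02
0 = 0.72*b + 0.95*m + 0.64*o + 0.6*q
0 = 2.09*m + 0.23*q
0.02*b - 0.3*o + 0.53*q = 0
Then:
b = 1.66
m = 0.09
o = -1.27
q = -0.78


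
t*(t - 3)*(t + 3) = t^3 - 9*t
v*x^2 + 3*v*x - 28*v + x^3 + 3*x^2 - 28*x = (v + x)*(x - 4)*(x + 7)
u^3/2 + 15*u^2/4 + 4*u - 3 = (u/2 + 1)*(u - 1/2)*(u + 6)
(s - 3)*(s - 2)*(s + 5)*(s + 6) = s^4 + 6*s^3 - 19*s^2 - 84*s + 180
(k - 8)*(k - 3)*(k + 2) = k^3 - 9*k^2 + 2*k + 48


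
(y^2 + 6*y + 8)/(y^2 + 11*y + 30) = (y^2 + 6*y + 8)/(y^2 + 11*y + 30)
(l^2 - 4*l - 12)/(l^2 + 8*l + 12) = (l - 6)/(l + 6)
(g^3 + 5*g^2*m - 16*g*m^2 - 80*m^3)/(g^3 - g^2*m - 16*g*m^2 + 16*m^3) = (g + 5*m)/(g - m)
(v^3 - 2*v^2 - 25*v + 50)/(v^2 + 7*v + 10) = (v^2 - 7*v + 10)/(v + 2)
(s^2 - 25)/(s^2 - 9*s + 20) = (s + 5)/(s - 4)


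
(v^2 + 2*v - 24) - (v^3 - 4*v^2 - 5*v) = -v^3 + 5*v^2 + 7*v - 24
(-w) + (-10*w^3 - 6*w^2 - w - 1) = -10*w^3 - 6*w^2 - 2*w - 1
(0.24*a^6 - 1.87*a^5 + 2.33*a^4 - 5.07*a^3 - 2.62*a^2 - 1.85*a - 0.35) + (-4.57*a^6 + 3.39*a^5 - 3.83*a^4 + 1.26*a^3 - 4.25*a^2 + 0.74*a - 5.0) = -4.33*a^6 + 1.52*a^5 - 1.5*a^4 - 3.81*a^3 - 6.87*a^2 - 1.11*a - 5.35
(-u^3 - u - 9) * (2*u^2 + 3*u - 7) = -2*u^5 - 3*u^4 + 5*u^3 - 21*u^2 - 20*u + 63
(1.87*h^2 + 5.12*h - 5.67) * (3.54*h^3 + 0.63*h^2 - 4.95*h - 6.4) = 6.6198*h^5 + 19.3029*h^4 - 26.1027*h^3 - 40.8841*h^2 - 4.7015*h + 36.288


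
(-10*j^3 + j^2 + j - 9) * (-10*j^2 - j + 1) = 100*j^5 - 21*j^3 + 90*j^2 + 10*j - 9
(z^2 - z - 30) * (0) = 0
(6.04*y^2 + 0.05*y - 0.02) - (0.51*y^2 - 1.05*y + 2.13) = 5.53*y^2 + 1.1*y - 2.15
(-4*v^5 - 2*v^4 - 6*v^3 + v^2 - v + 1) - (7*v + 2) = -4*v^5 - 2*v^4 - 6*v^3 + v^2 - 8*v - 1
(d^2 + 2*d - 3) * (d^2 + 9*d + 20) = d^4 + 11*d^3 + 35*d^2 + 13*d - 60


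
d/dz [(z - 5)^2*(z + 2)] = (z - 5)*(3*z - 1)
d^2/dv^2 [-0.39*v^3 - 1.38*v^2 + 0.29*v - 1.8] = -2.34*v - 2.76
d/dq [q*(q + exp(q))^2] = (q + exp(q))*(2*q*(exp(q) + 1) + q + exp(q))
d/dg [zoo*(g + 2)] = zoo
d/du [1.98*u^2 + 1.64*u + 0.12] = 3.96*u + 1.64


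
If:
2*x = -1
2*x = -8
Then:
No Solution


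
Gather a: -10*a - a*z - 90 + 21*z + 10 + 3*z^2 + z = a*(-z - 10) + 3*z^2 + 22*z - 80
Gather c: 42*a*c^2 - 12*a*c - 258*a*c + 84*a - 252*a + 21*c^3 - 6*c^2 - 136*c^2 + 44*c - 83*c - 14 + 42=-168*a + 21*c^3 + c^2*(42*a - 142) + c*(-270*a - 39) + 28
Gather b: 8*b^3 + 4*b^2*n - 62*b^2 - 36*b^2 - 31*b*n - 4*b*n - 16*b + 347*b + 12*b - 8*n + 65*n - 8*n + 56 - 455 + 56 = 8*b^3 + b^2*(4*n - 98) + b*(343 - 35*n) + 49*n - 343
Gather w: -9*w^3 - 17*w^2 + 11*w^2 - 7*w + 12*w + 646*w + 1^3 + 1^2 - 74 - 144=-9*w^3 - 6*w^2 + 651*w - 216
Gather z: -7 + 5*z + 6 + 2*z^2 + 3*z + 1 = 2*z^2 + 8*z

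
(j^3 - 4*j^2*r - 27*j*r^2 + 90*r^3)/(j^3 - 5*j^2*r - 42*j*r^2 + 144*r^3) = (-j^2 + j*r + 30*r^2)/(-j^2 + 2*j*r + 48*r^2)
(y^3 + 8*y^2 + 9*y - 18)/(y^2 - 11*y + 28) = (y^3 + 8*y^2 + 9*y - 18)/(y^2 - 11*y + 28)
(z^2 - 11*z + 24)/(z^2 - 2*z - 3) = (z - 8)/(z + 1)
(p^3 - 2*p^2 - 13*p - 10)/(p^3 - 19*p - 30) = (p + 1)/(p + 3)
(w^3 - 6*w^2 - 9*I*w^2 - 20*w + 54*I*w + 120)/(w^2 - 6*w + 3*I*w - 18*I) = (w^2 - 9*I*w - 20)/(w + 3*I)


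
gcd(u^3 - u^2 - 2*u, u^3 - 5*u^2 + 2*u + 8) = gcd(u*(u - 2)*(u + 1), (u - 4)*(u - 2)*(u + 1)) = u^2 - u - 2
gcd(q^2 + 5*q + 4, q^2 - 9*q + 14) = 1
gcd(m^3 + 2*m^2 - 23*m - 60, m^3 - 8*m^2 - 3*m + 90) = m^2 - 2*m - 15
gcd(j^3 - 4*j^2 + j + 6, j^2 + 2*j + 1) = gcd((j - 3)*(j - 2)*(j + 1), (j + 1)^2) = j + 1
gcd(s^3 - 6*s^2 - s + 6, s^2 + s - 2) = s - 1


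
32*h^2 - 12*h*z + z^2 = (-8*h + z)*(-4*h + z)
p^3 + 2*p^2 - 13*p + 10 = (p - 2)*(p - 1)*(p + 5)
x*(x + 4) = x^2 + 4*x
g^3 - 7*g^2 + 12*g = g*(g - 4)*(g - 3)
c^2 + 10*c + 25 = (c + 5)^2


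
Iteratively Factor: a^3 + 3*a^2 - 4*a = (a - 1)*(a^2 + 4*a) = a*(a - 1)*(a + 4)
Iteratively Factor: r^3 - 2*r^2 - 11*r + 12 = (r - 1)*(r^2 - r - 12) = (r - 1)*(r + 3)*(r - 4)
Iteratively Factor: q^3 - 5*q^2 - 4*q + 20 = (q - 5)*(q^2 - 4) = (q - 5)*(q - 2)*(q + 2)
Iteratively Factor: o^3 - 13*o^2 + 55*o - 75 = (o - 5)*(o^2 - 8*o + 15) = (o - 5)^2*(o - 3)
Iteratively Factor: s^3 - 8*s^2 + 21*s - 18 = (s - 3)*(s^2 - 5*s + 6) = (s - 3)*(s - 2)*(s - 3)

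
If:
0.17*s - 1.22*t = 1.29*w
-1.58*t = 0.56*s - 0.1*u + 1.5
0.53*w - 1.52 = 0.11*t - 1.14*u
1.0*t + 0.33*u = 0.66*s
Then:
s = -0.55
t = -0.69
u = 1.00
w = 0.58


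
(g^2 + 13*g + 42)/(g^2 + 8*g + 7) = (g + 6)/(g + 1)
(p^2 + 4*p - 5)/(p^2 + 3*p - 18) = (p^2 + 4*p - 5)/(p^2 + 3*p - 18)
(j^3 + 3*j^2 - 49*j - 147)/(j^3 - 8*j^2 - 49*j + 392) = (j + 3)/(j - 8)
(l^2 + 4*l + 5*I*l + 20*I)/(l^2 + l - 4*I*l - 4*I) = (l^2 + l*(4 + 5*I) + 20*I)/(l^2 + l*(1 - 4*I) - 4*I)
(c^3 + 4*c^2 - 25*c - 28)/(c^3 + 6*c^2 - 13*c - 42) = (c^2 - 3*c - 4)/(c^2 - c - 6)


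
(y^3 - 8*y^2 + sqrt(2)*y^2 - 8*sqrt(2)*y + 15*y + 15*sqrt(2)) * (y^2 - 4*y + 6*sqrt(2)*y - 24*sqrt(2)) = y^5 - 12*y^4 + 7*sqrt(2)*y^4 - 84*sqrt(2)*y^3 + 59*y^3 - 204*y^2 + 329*sqrt(2)*y^2 - 420*sqrt(2)*y + 564*y - 720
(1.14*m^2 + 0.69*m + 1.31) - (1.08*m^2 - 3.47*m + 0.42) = 0.0599999999999998*m^2 + 4.16*m + 0.89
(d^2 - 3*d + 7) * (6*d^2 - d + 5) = 6*d^4 - 19*d^3 + 50*d^2 - 22*d + 35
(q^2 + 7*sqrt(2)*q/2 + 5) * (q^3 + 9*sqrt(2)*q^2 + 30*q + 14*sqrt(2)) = q^5 + 25*sqrt(2)*q^4/2 + 98*q^3 + 164*sqrt(2)*q^2 + 248*q + 70*sqrt(2)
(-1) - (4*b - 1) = -4*b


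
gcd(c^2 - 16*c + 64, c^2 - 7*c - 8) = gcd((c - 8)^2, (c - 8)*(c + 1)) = c - 8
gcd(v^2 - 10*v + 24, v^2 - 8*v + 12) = v - 6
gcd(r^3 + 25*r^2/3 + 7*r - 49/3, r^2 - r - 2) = 1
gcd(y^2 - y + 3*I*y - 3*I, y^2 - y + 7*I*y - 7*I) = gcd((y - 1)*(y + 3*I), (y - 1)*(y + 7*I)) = y - 1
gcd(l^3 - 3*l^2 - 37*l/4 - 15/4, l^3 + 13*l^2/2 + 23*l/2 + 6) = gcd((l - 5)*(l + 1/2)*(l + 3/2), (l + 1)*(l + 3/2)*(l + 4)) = l + 3/2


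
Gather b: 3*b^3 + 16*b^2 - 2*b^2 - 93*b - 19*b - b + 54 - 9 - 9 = 3*b^3 + 14*b^2 - 113*b + 36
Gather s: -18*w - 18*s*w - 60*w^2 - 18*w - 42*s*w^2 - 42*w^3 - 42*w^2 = s*(-42*w^2 - 18*w) - 42*w^3 - 102*w^2 - 36*w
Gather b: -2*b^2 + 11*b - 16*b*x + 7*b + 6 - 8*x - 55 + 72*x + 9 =-2*b^2 + b*(18 - 16*x) + 64*x - 40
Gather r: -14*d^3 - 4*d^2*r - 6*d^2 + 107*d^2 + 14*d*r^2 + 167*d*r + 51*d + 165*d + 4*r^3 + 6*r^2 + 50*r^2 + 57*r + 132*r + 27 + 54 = -14*d^3 + 101*d^2 + 216*d + 4*r^3 + r^2*(14*d + 56) + r*(-4*d^2 + 167*d + 189) + 81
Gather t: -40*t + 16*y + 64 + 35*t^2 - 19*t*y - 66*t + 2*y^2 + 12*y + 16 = 35*t^2 + t*(-19*y - 106) + 2*y^2 + 28*y + 80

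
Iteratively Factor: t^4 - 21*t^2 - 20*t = (t + 4)*(t^3 - 4*t^2 - 5*t) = t*(t + 4)*(t^2 - 4*t - 5) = t*(t + 1)*(t + 4)*(t - 5)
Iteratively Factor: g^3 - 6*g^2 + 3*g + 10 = (g - 2)*(g^2 - 4*g - 5) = (g - 5)*(g - 2)*(g + 1)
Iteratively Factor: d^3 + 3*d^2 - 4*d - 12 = (d - 2)*(d^2 + 5*d + 6) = (d - 2)*(d + 2)*(d + 3)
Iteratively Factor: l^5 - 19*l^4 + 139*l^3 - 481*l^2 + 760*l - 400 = (l - 5)*(l^4 - 14*l^3 + 69*l^2 - 136*l + 80) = (l - 5)^2*(l^3 - 9*l^2 + 24*l - 16) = (l - 5)^2*(l - 4)*(l^2 - 5*l + 4) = (l - 5)^2*(l - 4)*(l - 1)*(l - 4)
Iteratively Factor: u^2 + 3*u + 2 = (u + 2)*(u + 1)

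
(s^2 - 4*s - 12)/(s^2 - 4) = (s - 6)/(s - 2)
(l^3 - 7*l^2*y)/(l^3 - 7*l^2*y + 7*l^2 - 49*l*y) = l/(l + 7)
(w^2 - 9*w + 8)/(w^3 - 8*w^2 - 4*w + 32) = (w - 1)/(w^2 - 4)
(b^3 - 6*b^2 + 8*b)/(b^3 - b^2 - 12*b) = (b - 2)/(b + 3)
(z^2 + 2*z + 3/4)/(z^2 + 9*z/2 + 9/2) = (z + 1/2)/(z + 3)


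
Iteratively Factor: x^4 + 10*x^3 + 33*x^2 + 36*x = (x)*(x^3 + 10*x^2 + 33*x + 36) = x*(x + 3)*(x^2 + 7*x + 12) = x*(x + 3)*(x + 4)*(x + 3)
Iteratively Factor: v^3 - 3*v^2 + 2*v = (v)*(v^2 - 3*v + 2) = v*(v - 1)*(v - 2)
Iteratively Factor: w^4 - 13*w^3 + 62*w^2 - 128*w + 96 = (w - 3)*(w^3 - 10*w^2 + 32*w - 32) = (w - 4)*(w - 3)*(w^2 - 6*w + 8) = (w - 4)^2*(w - 3)*(w - 2)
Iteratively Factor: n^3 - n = (n - 1)*(n^2 + n) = (n - 1)*(n + 1)*(n)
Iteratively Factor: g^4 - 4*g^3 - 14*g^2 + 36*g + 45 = (g + 3)*(g^3 - 7*g^2 + 7*g + 15) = (g - 5)*(g + 3)*(g^2 - 2*g - 3) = (g - 5)*(g - 3)*(g + 3)*(g + 1)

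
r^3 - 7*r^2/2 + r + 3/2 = (r - 3)*(r - 1)*(r + 1/2)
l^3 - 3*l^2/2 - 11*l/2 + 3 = (l - 3)*(l - 1/2)*(l + 2)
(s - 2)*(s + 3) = s^2 + s - 6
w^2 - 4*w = w*(w - 4)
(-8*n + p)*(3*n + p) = -24*n^2 - 5*n*p + p^2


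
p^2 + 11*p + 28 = (p + 4)*(p + 7)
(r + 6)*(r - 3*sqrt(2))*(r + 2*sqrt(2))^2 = r^4 + sqrt(2)*r^3 + 6*r^3 - 16*r^2 + 6*sqrt(2)*r^2 - 96*r - 24*sqrt(2)*r - 144*sqrt(2)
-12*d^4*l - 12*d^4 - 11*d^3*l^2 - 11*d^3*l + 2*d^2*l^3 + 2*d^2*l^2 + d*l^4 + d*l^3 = (-3*d + l)*(d + l)*(4*d + l)*(d*l + d)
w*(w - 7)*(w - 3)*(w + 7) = w^4 - 3*w^3 - 49*w^2 + 147*w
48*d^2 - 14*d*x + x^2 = (-8*d + x)*(-6*d + x)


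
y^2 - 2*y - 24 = (y - 6)*(y + 4)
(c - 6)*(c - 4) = c^2 - 10*c + 24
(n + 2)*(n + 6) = n^2 + 8*n + 12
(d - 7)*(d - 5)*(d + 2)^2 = d^4 - 8*d^3 - 9*d^2 + 92*d + 140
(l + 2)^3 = l^3 + 6*l^2 + 12*l + 8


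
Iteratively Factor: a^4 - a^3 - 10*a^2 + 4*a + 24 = (a - 2)*(a^3 + a^2 - 8*a - 12) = (a - 2)*(a + 2)*(a^2 - a - 6) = (a - 2)*(a + 2)^2*(a - 3)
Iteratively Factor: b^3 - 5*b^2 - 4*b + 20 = (b - 2)*(b^2 - 3*b - 10) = (b - 2)*(b + 2)*(b - 5)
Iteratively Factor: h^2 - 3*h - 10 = (h + 2)*(h - 5)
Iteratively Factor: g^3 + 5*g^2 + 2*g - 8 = (g + 4)*(g^2 + g - 2) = (g - 1)*(g + 4)*(g + 2)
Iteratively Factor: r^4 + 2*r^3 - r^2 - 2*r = (r + 2)*(r^3 - r) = (r - 1)*(r + 2)*(r^2 + r) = r*(r - 1)*(r + 2)*(r + 1)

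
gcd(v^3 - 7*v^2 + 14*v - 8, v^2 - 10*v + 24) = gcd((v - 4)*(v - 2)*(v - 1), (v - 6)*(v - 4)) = v - 4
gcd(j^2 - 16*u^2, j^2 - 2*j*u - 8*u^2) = -j + 4*u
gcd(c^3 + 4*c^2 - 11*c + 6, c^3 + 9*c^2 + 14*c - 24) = c^2 + 5*c - 6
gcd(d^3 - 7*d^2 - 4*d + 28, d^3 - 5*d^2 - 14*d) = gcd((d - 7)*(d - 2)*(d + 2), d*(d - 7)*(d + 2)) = d^2 - 5*d - 14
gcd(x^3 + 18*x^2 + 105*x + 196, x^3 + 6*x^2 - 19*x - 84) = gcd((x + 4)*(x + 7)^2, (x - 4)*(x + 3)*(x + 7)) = x + 7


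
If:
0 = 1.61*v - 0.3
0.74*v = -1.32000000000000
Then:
No Solution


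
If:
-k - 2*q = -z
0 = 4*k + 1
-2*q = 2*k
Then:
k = -1/4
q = 1/4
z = 1/4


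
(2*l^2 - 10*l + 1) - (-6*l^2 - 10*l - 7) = 8*l^2 + 8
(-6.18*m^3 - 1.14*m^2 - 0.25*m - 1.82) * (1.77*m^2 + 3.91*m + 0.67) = -10.9386*m^5 - 26.1816*m^4 - 9.0405*m^3 - 4.9627*m^2 - 7.2837*m - 1.2194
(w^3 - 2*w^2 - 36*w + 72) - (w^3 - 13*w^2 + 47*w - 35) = 11*w^2 - 83*w + 107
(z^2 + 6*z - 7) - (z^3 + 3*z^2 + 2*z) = -z^3 - 2*z^2 + 4*z - 7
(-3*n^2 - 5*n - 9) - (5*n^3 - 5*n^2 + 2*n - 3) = -5*n^3 + 2*n^2 - 7*n - 6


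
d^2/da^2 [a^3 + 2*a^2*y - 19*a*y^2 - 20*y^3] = 6*a + 4*y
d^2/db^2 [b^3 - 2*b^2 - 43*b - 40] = 6*b - 4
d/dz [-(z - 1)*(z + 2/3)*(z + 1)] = -3*z^2 - 4*z/3 + 1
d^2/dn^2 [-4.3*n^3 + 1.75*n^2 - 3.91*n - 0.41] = 3.5 - 25.8*n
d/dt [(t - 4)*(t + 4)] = 2*t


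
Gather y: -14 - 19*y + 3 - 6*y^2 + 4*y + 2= -6*y^2 - 15*y - 9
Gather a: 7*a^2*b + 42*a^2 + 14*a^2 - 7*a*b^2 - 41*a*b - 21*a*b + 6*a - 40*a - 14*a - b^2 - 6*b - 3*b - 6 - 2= a^2*(7*b + 56) + a*(-7*b^2 - 62*b - 48) - b^2 - 9*b - 8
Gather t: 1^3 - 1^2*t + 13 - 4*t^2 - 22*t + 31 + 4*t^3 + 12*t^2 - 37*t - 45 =4*t^3 + 8*t^2 - 60*t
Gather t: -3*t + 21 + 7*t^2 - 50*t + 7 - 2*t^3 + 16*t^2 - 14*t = -2*t^3 + 23*t^2 - 67*t + 28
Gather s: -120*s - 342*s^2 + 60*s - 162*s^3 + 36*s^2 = -162*s^3 - 306*s^2 - 60*s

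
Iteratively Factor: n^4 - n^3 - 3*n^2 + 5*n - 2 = (n - 1)*(n^3 - 3*n + 2) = (n - 1)*(n + 2)*(n^2 - 2*n + 1) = (n - 1)^2*(n + 2)*(n - 1)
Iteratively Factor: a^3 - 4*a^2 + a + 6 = (a + 1)*(a^2 - 5*a + 6) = (a - 2)*(a + 1)*(a - 3)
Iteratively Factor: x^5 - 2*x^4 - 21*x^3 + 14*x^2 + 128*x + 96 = (x - 4)*(x^4 + 2*x^3 - 13*x^2 - 38*x - 24) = (x - 4)*(x + 3)*(x^3 - x^2 - 10*x - 8) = (x - 4)*(x + 1)*(x + 3)*(x^2 - 2*x - 8) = (x - 4)^2*(x + 1)*(x + 3)*(x + 2)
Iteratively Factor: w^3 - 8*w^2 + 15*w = (w - 5)*(w^2 - 3*w) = w*(w - 5)*(w - 3)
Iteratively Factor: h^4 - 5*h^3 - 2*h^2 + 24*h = (h - 4)*(h^3 - h^2 - 6*h) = (h - 4)*(h - 3)*(h^2 + 2*h) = (h - 4)*(h - 3)*(h + 2)*(h)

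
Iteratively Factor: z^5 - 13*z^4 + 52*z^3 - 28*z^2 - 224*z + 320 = (z - 4)*(z^4 - 9*z^3 + 16*z^2 + 36*z - 80) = (z - 4)*(z + 2)*(z^3 - 11*z^2 + 38*z - 40) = (z - 4)^2*(z + 2)*(z^2 - 7*z + 10) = (z - 5)*(z - 4)^2*(z + 2)*(z - 2)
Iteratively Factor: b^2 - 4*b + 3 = (b - 1)*(b - 3)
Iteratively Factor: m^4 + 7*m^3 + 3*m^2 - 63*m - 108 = (m + 4)*(m^3 + 3*m^2 - 9*m - 27) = (m - 3)*(m + 4)*(m^2 + 6*m + 9) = (m - 3)*(m + 3)*(m + 4)*(m + 3)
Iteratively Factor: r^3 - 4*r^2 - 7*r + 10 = (r - 1)*(r^2 - 3*r - 10) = (r - 5)*(r - 1)*(r + 2)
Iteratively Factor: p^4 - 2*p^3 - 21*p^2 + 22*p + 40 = (p - 2)*(p^3 - 21*p - 20) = (p - 5)*(p - 2)*(p^2 + 5*p + 4) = (p - 5)*(p - 2)*(p + 1)*(p + 4)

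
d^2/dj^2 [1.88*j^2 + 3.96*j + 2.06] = 3.76000000000000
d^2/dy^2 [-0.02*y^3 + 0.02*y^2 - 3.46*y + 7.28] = 0.04 - 0.12*y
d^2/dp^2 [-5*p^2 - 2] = -10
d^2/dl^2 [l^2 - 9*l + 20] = 2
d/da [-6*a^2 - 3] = -12*a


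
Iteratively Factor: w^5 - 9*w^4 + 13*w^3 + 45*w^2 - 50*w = (w - 5)*(w^4 - 4*w^3 - 7*w^2 + 10*w) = (w - 5)*(w + 2)*(w^3 - 6*w^2 + 5*w) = (w - 5)*(w - 1)*(w + 2)*(w^2 - 5*w) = w*(w - 5)*(w - 1)*(w + 2)*(w - 5)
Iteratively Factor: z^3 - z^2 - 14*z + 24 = (z - 3)*(z^2 + 2*z - 8) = (z - 3)*(z - 2)*(z + 4)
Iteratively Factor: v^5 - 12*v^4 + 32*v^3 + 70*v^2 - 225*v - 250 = (v + 2)*(v^4 - 14*v^3 + 60*v^2 - 50*v - 125) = (v - 5)*(v + 2)*(v^3 - 9*v^2 + 15*v + 25) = (v - 5)^2*(v + 2)*(v^2 - 4*v - 5) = (v - 5)^2*(v + 1)*(v + 2)*(v - 5)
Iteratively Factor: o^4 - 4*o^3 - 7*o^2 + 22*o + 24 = (o + 1)*(o^3 - 5*o^2 - 2*o + 24) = (o + 1)*(o + 2)*(o^2 - 7*o + 12) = (o - 4)*(o + 1)*(o + 2)*(o - 3)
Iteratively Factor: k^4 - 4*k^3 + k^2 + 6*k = (k - 3)*(k^3 - k^2 - 2*k) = k*(k - 3)*(k^2 - k - 2) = k*(k - 3)*(k + 1)*(k - 2)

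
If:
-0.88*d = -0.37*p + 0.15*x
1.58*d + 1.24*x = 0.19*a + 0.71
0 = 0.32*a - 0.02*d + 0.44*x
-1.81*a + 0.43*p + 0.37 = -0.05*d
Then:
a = 0.69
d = 0.89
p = 1.94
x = -0.46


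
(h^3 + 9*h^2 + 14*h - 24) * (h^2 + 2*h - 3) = h^5 + 11*h^4 + 29*h^3 - 23*h^2 - 90*h + 72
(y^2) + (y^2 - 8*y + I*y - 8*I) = 2*y^2 - 8*y + I*y - 8*I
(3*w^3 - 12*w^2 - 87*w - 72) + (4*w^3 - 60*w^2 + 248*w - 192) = 7*w^3 - 72*w^2 + 161*w - 264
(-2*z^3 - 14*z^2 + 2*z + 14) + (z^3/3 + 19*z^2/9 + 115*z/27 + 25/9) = -5*z^3/3 - 107*z^2/9 + 169*z/27 + 151/9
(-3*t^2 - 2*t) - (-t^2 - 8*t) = -2*t^2 + 6*t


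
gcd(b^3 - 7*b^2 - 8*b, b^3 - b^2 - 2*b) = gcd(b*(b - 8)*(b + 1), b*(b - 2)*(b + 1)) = b^2 + b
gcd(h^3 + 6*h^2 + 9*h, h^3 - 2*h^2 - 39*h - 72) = h^2 + 6*h + 9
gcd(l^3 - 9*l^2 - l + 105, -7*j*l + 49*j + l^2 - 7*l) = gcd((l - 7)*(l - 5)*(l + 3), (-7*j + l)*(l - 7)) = l - 7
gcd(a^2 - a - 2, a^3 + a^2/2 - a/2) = a + 1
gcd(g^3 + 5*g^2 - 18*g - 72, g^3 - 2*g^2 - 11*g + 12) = g^2 - g - 12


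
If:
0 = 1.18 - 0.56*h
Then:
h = 2.11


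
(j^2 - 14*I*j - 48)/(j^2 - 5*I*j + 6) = (j - 8*I)/(j + I)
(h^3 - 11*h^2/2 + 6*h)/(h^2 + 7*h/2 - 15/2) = h*(h - 4)/(h + 5)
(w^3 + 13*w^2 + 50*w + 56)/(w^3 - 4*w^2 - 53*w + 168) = (w^2 + 6*w + 8)/(w^2 - 11*w + 24)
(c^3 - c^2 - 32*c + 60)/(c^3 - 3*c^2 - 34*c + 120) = (c - 2)/(c - 4)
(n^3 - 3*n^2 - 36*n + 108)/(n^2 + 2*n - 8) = (n^3 - 3*n^2 - 36*n + 108)/(n^2 + 2*n - 8)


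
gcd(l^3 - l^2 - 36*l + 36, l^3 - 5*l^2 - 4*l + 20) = 1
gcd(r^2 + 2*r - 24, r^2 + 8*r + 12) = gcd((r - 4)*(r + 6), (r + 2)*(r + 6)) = r + 6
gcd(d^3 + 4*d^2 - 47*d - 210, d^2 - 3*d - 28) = d - 7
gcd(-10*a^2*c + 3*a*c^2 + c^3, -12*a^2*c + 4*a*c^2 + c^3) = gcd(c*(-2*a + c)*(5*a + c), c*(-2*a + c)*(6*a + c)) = 2*a*c - c^2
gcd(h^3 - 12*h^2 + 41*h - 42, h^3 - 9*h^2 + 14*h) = h^2 - 9*h + 14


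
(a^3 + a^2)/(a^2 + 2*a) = a*(a + 1)/(a + 2)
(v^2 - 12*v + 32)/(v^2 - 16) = (v - 8)/(v + 4)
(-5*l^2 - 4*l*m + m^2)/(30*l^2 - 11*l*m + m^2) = (-l - m)/(6*l - m)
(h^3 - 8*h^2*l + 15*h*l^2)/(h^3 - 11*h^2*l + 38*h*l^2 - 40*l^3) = h*(h - 3*l)/(h^2 - 6*h*l + 8*l^2)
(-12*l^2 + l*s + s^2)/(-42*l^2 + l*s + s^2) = (-12*l^2 + l*s + s^2)/(-42*l^2 + l*s + s^2)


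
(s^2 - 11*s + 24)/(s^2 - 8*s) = (s - 3)/s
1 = 1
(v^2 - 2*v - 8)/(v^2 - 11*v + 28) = (v + 2)/(v - 7)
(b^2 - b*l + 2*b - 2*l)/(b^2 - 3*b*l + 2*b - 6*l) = (b - l)/(b - 3*l)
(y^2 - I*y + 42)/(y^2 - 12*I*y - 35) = (y + 6*I)/(y - 5*I)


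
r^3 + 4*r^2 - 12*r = r*(r - 2)*(r + 6)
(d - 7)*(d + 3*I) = d^2 - 7*d + 3*I*d - 21*I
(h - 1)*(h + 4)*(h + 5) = h^3 + 8*h^2 + 11*h - 20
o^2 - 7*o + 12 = (o - 4)*(o - 3)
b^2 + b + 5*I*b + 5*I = (b + 1)*(b + 5*I)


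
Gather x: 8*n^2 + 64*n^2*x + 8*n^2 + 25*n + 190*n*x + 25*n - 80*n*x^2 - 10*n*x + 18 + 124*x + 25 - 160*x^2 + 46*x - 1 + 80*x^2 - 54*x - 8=16*n^2 + 50*n + x^2*(-80*n - 80) + x*(64*n^2 + 180*n + 116) + 34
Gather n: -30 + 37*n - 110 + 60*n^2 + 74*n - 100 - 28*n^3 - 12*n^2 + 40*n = -28*n^3 + 48*n^2 + 151*n - 240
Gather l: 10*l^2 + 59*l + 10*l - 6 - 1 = 10*l^2 + 69*l - 7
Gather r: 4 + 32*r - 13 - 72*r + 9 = -40*r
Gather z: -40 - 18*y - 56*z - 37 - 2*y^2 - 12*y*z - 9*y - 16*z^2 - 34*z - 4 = -2*y^2 - 27*y - 16*z^2 + z*(-12*y - 90) - 81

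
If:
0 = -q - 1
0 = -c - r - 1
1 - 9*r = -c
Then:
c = -1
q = -1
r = 0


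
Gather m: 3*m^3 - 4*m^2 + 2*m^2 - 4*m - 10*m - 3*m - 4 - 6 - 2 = 3*m^3 - 2*m^2 - 17*m - 12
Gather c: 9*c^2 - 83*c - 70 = 9*c^2 - 83*c - 70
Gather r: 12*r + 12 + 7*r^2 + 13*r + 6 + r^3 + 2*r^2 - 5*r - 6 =r^3 + 9*r^2 + 20*r + 12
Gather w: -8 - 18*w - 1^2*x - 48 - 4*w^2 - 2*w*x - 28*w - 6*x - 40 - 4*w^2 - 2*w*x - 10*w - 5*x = -8*w^2 + w*(-4*x - 56) - 12*x - 96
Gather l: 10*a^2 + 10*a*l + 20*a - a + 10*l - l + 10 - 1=10*a^2 + 19*a + l*(10*a + 9) + 9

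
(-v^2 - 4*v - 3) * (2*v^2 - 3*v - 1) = -2*v^4 - 5*v^3 + 7*v^2 + 13*v + 3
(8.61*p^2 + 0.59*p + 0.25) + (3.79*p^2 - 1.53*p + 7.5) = 12.4*p^2 - 0.94*p + 7.75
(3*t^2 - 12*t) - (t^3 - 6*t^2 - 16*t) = -t^3 + 9*t^2 + 4*t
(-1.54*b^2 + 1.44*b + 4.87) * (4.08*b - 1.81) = -6.2832*b^3 + 8.6626*b^2 + 17.2632*b - 8.8147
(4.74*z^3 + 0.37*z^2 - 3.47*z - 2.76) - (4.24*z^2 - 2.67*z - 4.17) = 4.74*z^3 - 3.87*z^2 - 0.8*z + 1.41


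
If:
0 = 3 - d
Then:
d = 3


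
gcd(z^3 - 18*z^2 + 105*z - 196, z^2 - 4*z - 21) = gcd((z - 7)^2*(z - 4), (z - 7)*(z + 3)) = z - 7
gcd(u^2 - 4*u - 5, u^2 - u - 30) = 1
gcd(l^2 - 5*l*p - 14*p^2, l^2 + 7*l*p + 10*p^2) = l + 2*p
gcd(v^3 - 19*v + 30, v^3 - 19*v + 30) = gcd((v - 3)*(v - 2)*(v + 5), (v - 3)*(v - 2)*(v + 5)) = v^3 - 19*v + 30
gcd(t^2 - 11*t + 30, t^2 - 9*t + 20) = t - 5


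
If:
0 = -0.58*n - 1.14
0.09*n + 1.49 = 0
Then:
No Solution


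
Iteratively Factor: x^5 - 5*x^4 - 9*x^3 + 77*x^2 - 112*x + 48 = (x + 4)*(x^4 - 9*x^3 + 27*x^2 - 31*x + 12) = (x - 1)*(x + 4)*(x^3 - 8*x^2 + 19*x - 12) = (x - 3)*(x - 1)*(x + 4)*(x^2 - 5*x + 4) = (x - 3)*(x - 1)^2*(x + 4)*(x - 4)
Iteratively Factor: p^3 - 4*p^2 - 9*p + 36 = (p - 3)*(p^2 - p - 12) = (p - 3)*(p + 3)*(p - 4)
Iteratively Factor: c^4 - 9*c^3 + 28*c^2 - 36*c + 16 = (c - 2)*(c^3 - 7*c^2 + 14*c - 8) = (c - 2)^2*(c^2 - 5*c + 4) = (c - 4)*(c - 2)^2*(c - 1)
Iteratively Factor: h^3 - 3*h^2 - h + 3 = (h - 1)*(h^2 - 2*h - 3) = (h - 1)*(h + 1)*(h - 3)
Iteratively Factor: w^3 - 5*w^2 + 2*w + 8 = (w - 4)*(w^2 - w - 2) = (w - 4)*(w + 1)*(w - 2)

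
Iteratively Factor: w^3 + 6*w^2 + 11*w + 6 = (w + 1)*(w^2 + 5*w + 6) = (w + 1)*(w + 2)*(w + 3)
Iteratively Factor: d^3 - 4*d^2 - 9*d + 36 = (d + 3)*(d^2 - 7*d + 12) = (d - 4)*(d + 3)*(d - 3)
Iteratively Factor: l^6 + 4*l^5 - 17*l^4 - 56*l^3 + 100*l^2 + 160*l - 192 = (l - 1)*(l^5 + 5*l^4 - 12*l^3 - 68*l^2 + 32*l + 192) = (l - 1)*(l + 4)*(l^4 + l^3 - 16*l^2 - 4*l + 48) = (l - 1)*(l + 4)^2*(l^3 - 3*l^2 - 4*l + 12) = (l - 3)*(l - 1)*(l + 4)^2*(l^2 - 4) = (l - 3)*(l - 2)*(l - 1)*(l + 4)^2*(l + 2)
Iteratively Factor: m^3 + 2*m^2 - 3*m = (m - 1)*(m^2 + 3*m) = (m - 1)*(m + 3)*(m)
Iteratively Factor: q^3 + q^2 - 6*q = (q + 3)*(q^2 - 2*q) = q*(q + 3)*(q - 2)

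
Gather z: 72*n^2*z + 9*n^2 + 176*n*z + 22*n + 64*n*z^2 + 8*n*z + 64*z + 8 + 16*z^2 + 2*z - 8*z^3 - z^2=9*n^2 + 22*n - 8*z^3 + z^2*(64*n + 15) + z*(72*n^2 + 184*n + 66) + 8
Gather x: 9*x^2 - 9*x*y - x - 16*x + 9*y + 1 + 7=9*x^2 + x*(-9*y - 17) + 9*y + 8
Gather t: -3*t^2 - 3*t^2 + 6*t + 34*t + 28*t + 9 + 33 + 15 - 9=-6*t^2 + 68*t + 48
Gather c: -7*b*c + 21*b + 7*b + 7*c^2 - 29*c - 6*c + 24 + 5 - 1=28*b + 7*c^2 + c*(-7*b - 35) + 28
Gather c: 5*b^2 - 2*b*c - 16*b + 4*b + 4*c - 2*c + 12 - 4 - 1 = 5*b^2 - 12*b + c*(2 - 2*b) + 7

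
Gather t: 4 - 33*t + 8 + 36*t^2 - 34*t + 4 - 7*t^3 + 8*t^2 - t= -7*t^3 + 44*t^2 - 68*t + 16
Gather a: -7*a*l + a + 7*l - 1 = a*(1 - 7*l) + 7*l - 1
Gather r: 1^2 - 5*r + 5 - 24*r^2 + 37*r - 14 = -24*r^2 + 32*r - 8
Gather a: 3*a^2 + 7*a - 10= 3*a^2 + 7*a - 10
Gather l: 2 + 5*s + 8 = 5*s + 10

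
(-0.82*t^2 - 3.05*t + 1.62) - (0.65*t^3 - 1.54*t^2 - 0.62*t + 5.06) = -0.65*t^3 + 0.72*t^2 - 2.43*t - 3.44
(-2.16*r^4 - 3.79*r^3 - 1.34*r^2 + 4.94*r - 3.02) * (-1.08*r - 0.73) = 2.3328*r^5 + 5.67*r^4 + 4.2139*r^3 - 4.357*r^2 - 0.3446*r + 2.2046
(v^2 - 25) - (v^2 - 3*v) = 3*v - 25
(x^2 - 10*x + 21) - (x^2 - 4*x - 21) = 42 - 6*x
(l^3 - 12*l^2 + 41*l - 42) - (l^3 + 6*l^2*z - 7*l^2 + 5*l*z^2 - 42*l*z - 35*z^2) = -6*l^2*z - 5*l^2 - 5*l*z^2 + 42*l*z + 41*l + 35*z^2 - 42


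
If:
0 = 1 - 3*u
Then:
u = 1/3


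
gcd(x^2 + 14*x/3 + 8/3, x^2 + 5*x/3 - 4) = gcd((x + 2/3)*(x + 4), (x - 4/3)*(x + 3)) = 1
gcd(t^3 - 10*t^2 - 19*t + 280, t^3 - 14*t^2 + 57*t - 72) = t - 8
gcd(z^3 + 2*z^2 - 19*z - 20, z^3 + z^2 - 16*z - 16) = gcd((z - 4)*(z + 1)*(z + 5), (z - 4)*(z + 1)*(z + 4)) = z^2 - 3*z - 4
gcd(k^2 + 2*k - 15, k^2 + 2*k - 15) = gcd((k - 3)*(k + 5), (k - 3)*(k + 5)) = k^2 + 2*k - 15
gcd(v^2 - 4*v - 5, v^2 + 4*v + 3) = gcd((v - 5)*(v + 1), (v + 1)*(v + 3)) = v + 1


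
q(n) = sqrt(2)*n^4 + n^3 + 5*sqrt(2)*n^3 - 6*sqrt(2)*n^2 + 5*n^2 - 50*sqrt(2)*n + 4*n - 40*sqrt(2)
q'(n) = 4*sqrt(2)*n^3 + 3*n^2 + 15*sqrt(2)*n^2 - 12*sqrt(2)*n + 10*n - 50*sqrt(2) + 4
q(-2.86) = 11.52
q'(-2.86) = 18.94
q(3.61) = 277.08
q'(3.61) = 489.81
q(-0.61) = -18.81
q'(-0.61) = -54.73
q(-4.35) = 9.69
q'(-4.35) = -43.85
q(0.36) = -80.64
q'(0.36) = -65.82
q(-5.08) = 76.11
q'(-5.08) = -148.04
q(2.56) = -54.04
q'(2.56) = 169.03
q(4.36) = 766.31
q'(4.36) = 832.03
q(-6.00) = 307.70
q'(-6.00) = -375.09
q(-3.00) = 8.83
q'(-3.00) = 19.38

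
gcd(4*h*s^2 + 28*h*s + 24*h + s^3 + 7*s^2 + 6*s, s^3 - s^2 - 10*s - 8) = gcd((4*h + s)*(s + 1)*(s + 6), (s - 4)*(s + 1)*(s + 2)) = s + 1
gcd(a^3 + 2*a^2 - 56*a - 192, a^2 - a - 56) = a - 8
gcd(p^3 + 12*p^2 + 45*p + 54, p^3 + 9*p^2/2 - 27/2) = p^2 + 6*p + 9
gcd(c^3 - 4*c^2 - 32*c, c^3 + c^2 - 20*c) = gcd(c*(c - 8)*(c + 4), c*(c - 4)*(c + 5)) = c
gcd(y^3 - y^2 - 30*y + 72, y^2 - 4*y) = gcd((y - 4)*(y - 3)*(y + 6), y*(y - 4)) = y - 4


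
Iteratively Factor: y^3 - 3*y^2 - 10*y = (y - 5)*(y^2 + 2*y) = y*(y - 5)*(y + 2)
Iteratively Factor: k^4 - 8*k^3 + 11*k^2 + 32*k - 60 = (k + 2)*(k^3 - 10*k^2 + 31*k - 30) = (k - 2)*(k + 2)*(k^2 - 8*k + 15) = (k - 5)*(k - 2)*(k + 2)*(k - 3)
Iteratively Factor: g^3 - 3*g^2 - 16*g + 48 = (g + 4)*(g^2 - 7*g + 12) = (g - 4)*(g + 4)*(g - 3)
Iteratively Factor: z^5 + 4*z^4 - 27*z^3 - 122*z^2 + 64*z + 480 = (z + 3)*(z^4 + z^3 - 30*z^2 - 32*z + 160) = (z - 5)*(z + 3)*(z^3 + 6*z^2 - 32) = (z - 5)*(z + 3)*(z + 4)*(z^2 + 2*z - 8) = (z - 5)*(z - 2)*(z + 3)*(z + 4)*(z + 4)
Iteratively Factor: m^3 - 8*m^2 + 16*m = (m - 4)*(m^2 - 4*m) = m*(m - 4)*(m - 4)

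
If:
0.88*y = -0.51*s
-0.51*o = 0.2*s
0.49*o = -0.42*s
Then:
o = 0.00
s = 0.00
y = 0.00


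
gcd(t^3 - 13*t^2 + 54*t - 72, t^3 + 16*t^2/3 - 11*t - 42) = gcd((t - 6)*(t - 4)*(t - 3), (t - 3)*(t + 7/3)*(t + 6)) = t - 3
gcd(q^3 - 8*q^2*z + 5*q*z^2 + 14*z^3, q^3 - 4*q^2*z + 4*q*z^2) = -q + 2*z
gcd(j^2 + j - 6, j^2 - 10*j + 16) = j - 2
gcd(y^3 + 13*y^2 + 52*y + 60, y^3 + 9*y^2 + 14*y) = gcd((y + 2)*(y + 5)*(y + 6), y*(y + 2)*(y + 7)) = y + 2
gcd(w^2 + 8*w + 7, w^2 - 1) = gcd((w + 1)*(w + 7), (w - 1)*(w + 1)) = w + 1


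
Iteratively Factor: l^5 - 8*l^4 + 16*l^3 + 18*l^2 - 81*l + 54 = (l - 1)*(l^4 - 7*l^3 + 9*l^2 + 27*l - 54) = (l - 3)*(l - 1)*(l^3 - 4*l^2 - 3*l + 18) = (l - 3)^2*(l - 1)*(l^2 - l - 6) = (l - 3)^2*(l - 1)*(l + 2)*(l - 3)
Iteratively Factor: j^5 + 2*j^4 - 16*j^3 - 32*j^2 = (j + 2)*(j^4 - 16*j^2) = j*(j + 2)*(j^3 - 16*j) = j^2*(j + 2)*(j^2 - 16) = j^2*(j - 4)*(j + 2)*(j + 4)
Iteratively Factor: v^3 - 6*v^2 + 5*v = (v - 5)*(v^2 - v) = v*(v - 5)*(v - 1)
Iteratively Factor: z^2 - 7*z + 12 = (z - 3)*(z - 4)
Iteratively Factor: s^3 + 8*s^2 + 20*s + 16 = (s + 2)*(s^2 + 6*s + 8) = (s + 2)*(s + 4)*(s + 2)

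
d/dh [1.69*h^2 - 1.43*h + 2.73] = 3.38*h - 1.43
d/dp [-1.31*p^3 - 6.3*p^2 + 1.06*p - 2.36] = -3.93*p^2 - 12.6*p + 1.06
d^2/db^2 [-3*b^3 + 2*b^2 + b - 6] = 4 - 18*b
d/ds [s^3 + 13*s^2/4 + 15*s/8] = 3*s^2 + 13*s/2 + 15/8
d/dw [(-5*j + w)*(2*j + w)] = -3*j + 2*w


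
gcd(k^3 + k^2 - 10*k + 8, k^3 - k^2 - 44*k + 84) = k - 2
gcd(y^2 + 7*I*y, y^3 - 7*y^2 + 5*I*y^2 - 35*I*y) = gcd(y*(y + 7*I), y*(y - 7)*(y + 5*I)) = y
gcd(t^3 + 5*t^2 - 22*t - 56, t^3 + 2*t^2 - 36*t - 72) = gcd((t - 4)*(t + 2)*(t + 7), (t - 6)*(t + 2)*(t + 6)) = t + 2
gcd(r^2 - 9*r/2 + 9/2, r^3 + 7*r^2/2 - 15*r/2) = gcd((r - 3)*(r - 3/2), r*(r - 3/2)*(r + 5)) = r - 3/2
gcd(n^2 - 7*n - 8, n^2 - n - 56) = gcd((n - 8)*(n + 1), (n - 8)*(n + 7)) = n - 8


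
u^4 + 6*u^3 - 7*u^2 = u^2*(u - 1)*(u + 7)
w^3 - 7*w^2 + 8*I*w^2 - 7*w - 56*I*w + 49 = (w - 7)*(w + I)*(w + 7*I)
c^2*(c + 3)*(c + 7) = c^4 + 10*c^3 + 21*c^2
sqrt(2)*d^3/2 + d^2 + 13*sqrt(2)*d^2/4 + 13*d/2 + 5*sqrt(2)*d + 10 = (d + 5/2)*(d + 4)*(sqrt(2)*d/2 + 1)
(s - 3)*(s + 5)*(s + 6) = s^3 + 8*s^2 - 3*s - 90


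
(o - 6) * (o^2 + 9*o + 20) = o^3 + 3*o^2 - 34*o - 120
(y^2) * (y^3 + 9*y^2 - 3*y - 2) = y^5 + 9*y^4 - 3*y^3 - 2*y^2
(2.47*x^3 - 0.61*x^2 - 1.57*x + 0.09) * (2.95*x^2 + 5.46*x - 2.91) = 7.2865*x^5 + 11.6867*x^4 - 15.1498*x^3 - 6.5316*x^2 + 5.0601*x - 0.2619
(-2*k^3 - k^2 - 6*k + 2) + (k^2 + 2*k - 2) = -2*k^3 - 4*k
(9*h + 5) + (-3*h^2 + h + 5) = -3*h^2 + 10*h + 10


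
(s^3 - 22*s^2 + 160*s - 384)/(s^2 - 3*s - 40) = (s^2 - 14*s + 48)/(s + 5)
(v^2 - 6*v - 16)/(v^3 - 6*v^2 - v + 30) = (v - 8)/(v^2 - 8*v + 15)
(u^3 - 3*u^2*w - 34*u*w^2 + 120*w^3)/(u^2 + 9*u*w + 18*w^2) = (u^2 - 9*u*w + 20*w^2)/(u + 3*w)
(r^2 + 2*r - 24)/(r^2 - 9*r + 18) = (r^2 + 2*r - 24)/(r^2 - 9*r + 18)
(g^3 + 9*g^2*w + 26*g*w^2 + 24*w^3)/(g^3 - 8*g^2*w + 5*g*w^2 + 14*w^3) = (g^3 + 9*g^2*w + 26*g*w^2 + 24*w^3)/(g^3 - 8*g^2*w + 5*g*w^2 + 14*w^3)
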